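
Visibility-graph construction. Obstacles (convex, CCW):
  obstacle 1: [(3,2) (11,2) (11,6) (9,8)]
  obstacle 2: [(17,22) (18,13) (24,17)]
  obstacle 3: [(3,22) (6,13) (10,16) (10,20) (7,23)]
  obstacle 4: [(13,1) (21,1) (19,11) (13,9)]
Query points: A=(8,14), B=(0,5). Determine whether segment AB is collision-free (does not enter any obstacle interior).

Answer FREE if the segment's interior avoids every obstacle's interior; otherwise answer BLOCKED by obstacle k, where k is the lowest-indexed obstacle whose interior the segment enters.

Obstacle 1 [(3,2) (11,2) (11,6) (9,8)]:
  edge (3,2)–(11,2): clear
  edge (11,2)–(11,6): clear
  edge (11,6)–(9,8): clear
  edge (9,8)–(3,2): clear
  midpoint (4,19/2) outside
  → clear
Obstacle 2 [(17,22) (18,13) (24,17)]:
  edge (17,22)–(18,13): clear
  edge (18,13)–(24,17): clear
  edge (24,17)–(17,22): clear
  midpoint (4,19/2) outside
  → clear
Obstacle 3 [(3,22) (6,13) (10,16) (10,20) (7,23)]:
  edge (3,22)–(6,13): clear
  edge (6,13)–(10,16): clear
  edge (10,16)–(10,20): clear
  edge (10,20)–(7,23): clear
  edge (7,23)–(3,22): clear
  midpoint (4,19/2) outside
  → clear
Obstacle 4 [(13,1) (21,1) (19,11) (13,9)]:
  edge (13,1)–(21,1): clear
  edge (21,1)–(19,11): clear
  edge (19,11)–(13,9): clear
  edge (13,9)–(13,1): clear
  midpoint (4,19/2) outside
  → clear

FREE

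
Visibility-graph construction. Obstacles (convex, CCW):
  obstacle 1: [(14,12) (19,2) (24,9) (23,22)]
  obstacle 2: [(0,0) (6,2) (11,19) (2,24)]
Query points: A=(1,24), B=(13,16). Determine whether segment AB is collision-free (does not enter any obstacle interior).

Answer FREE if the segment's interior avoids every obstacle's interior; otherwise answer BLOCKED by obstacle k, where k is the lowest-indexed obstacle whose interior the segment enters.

BLOCKED by obstacle 2

Obstacle 1 [(14,12) (19,2) (24,9) (23,22)]:
  edge (14,12)–(19,2): clear
  edge (19,2)–(24,9): clear
  edge (24,9)–(23,22): clear
  edge (23,22)–(14,12): clear
  midpoint (7,20) outside
  → clear
Obstacle 2 [(0,0) (6,2) (11,19) (2,24)]:
  edge (0,0)–(6,2): clear
  edge (6,2)–(11,19): crosses AB
  edge (11,19)–(2,24): clear
  edge (2,24)–(0,0): crosses AB
  → BLOCKED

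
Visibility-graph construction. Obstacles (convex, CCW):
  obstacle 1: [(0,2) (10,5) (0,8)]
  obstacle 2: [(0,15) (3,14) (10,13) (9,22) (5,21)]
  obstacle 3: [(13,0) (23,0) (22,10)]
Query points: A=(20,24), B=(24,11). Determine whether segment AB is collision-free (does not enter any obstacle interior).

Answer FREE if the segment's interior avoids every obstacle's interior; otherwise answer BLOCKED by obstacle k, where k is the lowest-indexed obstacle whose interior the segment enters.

FREE

Obstacle 1 [(0,2) (10,5) (0,8)]:
  edge (0,2)–(10,5): clear
  edge (10,5)–(0,8): clear
  edge (0,8)–(0,2): clear
  midpoint (22,35/2) outside
  → clear
Obstacle 2 [(0,15) (3,14) (10,13) (9,22) (5,21)]:
  edge (0,15)–(3,14): clear
  edge (3,14)–(10,13): clear
  edge (10,13)–(9,22): clear
  edge (9,22)–(5,21): clear
  edge (5,21)–(0,15): clear
  midpoint (22,35/2) outside
  → clear
Obstacle 3 [(13,0) (23,0) (22,10)]:
  edge (13,0)–(23,0): clear
  edge (23,0)–(22,10): clear
  edge (22,10)–(13,0): clear
  midpoint (22,35/2) outside
  → clear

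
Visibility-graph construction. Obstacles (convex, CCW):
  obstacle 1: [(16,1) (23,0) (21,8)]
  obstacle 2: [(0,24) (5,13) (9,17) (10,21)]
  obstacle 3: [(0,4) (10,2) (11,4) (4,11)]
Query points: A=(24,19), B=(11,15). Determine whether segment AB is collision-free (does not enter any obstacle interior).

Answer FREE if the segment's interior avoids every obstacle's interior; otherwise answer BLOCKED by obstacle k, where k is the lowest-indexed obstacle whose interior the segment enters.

Obstacle 1 [(16,1) (23,0) (21,8)]:
  edge (16,1)–(23,0): clear
  edge (23,0)–(21,8): clear
  edge (21,8)–(16,1): clear
  midpoint (35/2,17) outside
  → clear
Obstacle 2 [(0,24) (5,13) (9,17) (10,21)]:
  edge (0,24)–(5,13): clear
  edge (5,13)–(9,17): clear
  edge (9,17)–(10,21): clear
  edge (10,21)–(0,24): clear
  midpoint (35/2,17) outside
  → clear
Obstacle 3 [(0,4) (10,2) (11,4) (4,11)]:
  edge (0,4)–(10,2): clear
  edge (10,2)–(11,4): clear
  edge (11,4)–(4,11): clear
  edge (4,11)–(0,4): clear
  midpoint (35/2,17) outside
  → clear

FREE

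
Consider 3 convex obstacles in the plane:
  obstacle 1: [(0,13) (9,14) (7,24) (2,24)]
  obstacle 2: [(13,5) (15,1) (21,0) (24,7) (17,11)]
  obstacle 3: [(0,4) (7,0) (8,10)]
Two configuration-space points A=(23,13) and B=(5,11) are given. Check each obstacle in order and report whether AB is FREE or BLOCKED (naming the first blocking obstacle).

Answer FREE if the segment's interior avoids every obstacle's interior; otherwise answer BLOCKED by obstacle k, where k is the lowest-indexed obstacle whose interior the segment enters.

Obstacle 1 [(0,13) (9,14) (7,24) (2,24)]:
  edge (0,13)–(9,14): clear
  edge (9,14)–(7,24): clear
  edge (7,24)–(2,24): clear
  edge (2,24)–(0,13): clear
  midpoint (14,12) outside
  → clear
Obstacle 2 [(13,5) (15,1) (21,0) (24,7) (17,11)]:
  edge (13,5)–(15,1): clear
  edge (15,1)–(21,0): clear
  edge (21,0)–(24,7): clear
  edge (24,7)–(17,11): clear
  edge (17,11)–(13,5): clear
  midpoint (14,12) outside
  → clear
Obstacle 3 [(0,4) (7,0) (8,10)]:
  edge (0,4)–(7,0): clear
  edge (7,0)–(8,10): clear
  edge (8,10)–(0,4): clear
  midpoint (14,12) outside
  → clear

FREE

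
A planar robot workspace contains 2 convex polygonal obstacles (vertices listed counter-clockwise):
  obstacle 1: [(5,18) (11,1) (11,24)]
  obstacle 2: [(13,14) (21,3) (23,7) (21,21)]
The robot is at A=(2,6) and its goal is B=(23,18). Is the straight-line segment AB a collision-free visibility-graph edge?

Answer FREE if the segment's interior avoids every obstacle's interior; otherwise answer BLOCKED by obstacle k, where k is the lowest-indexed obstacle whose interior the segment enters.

BLOCKED by obstacle 1

Obstacle 1 [(5,18) (11,1) (11,24)]:
  edge (5,18)–(11,1): crosses AB
  edge (11,1)–(11,24): crosses AB
  edge (11,24)–(5,18): clear
  → BLOCKED
Obstacle 2 [(13,14) (21,3) (23,7) (21,21)]:
  edge (13,14)–(21,3): crosses AB
  edge (21,3)–(23,7): clear
  edge (23,7)–(21,21): crosses AB
  edge (21,21)–(13,14): clear
  → BLOCKED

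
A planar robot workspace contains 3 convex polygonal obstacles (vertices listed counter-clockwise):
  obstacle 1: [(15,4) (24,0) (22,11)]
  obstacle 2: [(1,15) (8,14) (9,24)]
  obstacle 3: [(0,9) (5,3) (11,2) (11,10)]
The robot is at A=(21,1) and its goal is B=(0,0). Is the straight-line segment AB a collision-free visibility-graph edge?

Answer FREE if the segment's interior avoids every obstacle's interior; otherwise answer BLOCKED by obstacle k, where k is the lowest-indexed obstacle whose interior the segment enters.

FREE

Obstacle 1 [(15,4) (24,0) (22,11)]:
  edge (15,4)–(24,0): clear
  edge (24,0)–(22,11): clear
  edge (22,11)–(15,4): clear
  midpoint (21/2,1/2) outside
  → clear
Obstacle 2 [(1,15) (8,14) (9,24)]:
  edge (1,15)–(8,14): clear
  edge (8,14)–(9,24): clear
  edge (9,24)–(1,15): clear
  midpoint (21/2,1/2) outside
  → clear
Obstacle 3 [(0,9) (5,3) (11,2) (11,10)]:
  edge (0,9)–(5,3): clear
  edge (5,3)–(11,2): clear
  edge (11,2)–(11,10): clear
  edge (11,10)–(0,9): clear
  midpoint (21/2,1/2) outside
  → clear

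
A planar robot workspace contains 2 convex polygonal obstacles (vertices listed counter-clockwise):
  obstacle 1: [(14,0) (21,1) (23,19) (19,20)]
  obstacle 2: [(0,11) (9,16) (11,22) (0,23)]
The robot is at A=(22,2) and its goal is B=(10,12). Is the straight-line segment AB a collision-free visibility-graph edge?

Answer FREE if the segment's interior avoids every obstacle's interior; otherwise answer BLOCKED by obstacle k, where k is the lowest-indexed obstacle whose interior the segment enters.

BLOCKED by obstacle 1

Obstacle 1 [(14,0) (21,1) (23,19) (19,20)]:
  edge (14,0)–(21,1): clear
  edge (21,1)–(23,19): crosses AB
  edge (23,19)–(19,20): clear
  edge (19,20)–(14,0): crosses AB
  → BLOCKED
Obstacle 2 [(0,11) (9,16) (11,22) (0,23)]:
  edge (0,11)–(9,16): clear
  edge (9,16)–(11,22): clear
  edge (11,22)–(0,23): clear
  edge (0,23)–(0,11): clear
  midpoint (16,7) outside
  → clear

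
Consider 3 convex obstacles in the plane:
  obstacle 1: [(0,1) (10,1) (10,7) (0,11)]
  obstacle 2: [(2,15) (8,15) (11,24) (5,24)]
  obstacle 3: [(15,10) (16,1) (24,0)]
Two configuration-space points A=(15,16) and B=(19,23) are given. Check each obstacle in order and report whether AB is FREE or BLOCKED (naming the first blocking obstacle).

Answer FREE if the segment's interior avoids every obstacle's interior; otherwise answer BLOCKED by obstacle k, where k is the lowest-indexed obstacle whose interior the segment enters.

FREE

Obstacle 1 [(0,1) (10,1) (10,7) (0,11)]:
  edge (0,1)–(10,1): clear
  edge (10,1)–(10,7): clear
  edge (10,7)–(0,11): clear
  edge (0,11)–(0,1): clear
  midpoint (17,39/2) outside
  → clear
Obstacle 2 [(2,15) (8,15) (11,24) (5,24)]:
  edge (2,15)–(8,15): clear
  edge (8,15)–(11,24): clear
  edge (11,24)–(5,24): clear
  edge (5,24)–(2,15): clear
  midpoint (17,39/2) outside
  → clear
Obstacle 3 [(15,10) (16,1) (24,0)]:
  edge (15,10)–(16,1): clear
  edge (16,1)–(24,0): clear
  edge (24,0)–(15,10): clear
  midpoint (17,39/2) outside
  → clear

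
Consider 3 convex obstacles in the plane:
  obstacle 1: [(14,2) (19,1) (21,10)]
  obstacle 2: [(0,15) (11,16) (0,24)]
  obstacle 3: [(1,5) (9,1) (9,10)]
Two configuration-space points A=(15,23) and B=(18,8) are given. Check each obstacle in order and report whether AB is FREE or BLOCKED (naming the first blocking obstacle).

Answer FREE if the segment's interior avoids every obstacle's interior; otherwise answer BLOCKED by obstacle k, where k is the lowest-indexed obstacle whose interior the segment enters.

FREE

Obstacle 1 [(14,2) (19,1) (21,10)]:
  edge (14,2)–(19,1): clear
  edge (19,1)–(21,10): clear
  edge (21,10)–(14,2): clear
  midpoint (33/2,31/2) outside
  → clear
Obstacle 2 [(0,15) (11,16) (0,24)]:
  edge (0,15)–(11,16): clear
  edge (11,16)–(0,24): clear
  edge (0,24)–(0,15): clear
  midpoint (33/2,31/2) outside
  → clear
Obstacle 3 [(1,5) (9,1) (9,10)]:
  edge (1,5)–(9,1): clear
  edge (9,1)–(9,10): clear
  edge (9,10)–(1,5): clear
  midpoint (33/2,31/2) outside
  → clear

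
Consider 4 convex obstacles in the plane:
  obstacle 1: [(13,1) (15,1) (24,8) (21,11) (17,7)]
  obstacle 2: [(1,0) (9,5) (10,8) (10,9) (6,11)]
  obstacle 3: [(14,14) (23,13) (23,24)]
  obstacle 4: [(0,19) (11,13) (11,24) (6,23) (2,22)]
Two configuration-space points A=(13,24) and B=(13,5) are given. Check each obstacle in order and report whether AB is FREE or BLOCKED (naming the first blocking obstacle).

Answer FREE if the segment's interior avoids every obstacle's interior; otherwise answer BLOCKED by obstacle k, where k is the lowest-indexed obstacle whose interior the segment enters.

FREE

Obstacle 1 [(13,1) (15,1) (24,8) (21,11) (17,7)]:
  edge (13,1)–(15,1): clear
  edge (15,1)–(24,8): clear
  edge (24,8)–(21,11): clear
  edge (21,11)–(17,7): clear
  edge (17,7)–(13,1): clear
  midpoint (13,29/2) outside
  → clear
Obstacle 2 [(1,0) (9,5) (10,8) (10,9) (6,11)]:
  edge (1,0)–(9,5): clear
  edge (9,5)–(10,8): clear
  edge (10,8)–(10,9): clear
  edge (10,9)–(6,11): clear
  edge (6,11)–(1,0): clear
  midpoint (13,29/2) outside
  → clear
Obstacle 3 [(14,14) (23,13) (23,24)]:
  edge (14,14)–(23,13): clear
  edge (23,13)–(23,24): clear
  edge (23,24)–(14,14): clear
  midpoint (13,29/2) outside
  → clear
Obstacle 4 [(0,19) (11,13) (11,24) (6,23) (2,22)]:
  edge (0,19)–(11,13): clear
  edge (11,13)–(11,24): clear
  edge (11,24)–(6,23): clear
  edge (6,23)–(2,22): clear
  edge (2,22)–(0,19): clear
  midpoint (13,29/2) outside
  → clear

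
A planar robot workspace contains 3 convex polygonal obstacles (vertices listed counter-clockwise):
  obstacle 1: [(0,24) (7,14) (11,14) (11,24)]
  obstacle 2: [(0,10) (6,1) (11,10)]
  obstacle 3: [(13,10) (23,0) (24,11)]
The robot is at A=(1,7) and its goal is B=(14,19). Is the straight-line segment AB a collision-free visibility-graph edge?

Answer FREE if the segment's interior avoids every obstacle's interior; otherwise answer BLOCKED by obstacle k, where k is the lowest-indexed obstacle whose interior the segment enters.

BLOCKED by obstacle 1

Obstacle 1 [(0,24) (7,14) (11,14) (11,24)]:
  edge (0,24)–(7,14): clear
  edge (7,14)–(11,14): crosses AB
  edge (11,14)–(11,24): crosses AB
  edge (11,24)–(0,24): clear
  → BLOCKED
Obstacle 2 [(0,10) (6,1) (11,10)]:
  edge (0,10)–(6,1): crosses AB
  edge (6,1)–(11,10): clear
  edge (11,10)–(0,10): crosses AB
  → BLOCKED
Obstacle 3 [(13,10) (23,0) (24,11)]:
  edge (13,10)–(23,0): clear
  edge (23,0)–(24,11): clear
  edge (24,11)–(13,10): clear
  midpoint (15/2,13) outside
  → clear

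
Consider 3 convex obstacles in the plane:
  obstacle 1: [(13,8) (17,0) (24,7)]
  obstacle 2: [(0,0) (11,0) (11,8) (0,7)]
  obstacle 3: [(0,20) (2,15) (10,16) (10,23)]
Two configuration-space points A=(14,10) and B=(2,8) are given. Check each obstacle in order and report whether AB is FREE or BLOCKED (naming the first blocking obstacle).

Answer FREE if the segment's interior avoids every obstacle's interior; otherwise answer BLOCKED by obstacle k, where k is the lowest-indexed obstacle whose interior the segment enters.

Obstacle 1 [(13,8) (17,0) (24,7)]:
  edge (13,8)–(17,0): clear
  edge (17,0)–(24,7): clear
  edge (24,7)–(13,8): clear
  midpoint (8,9) outside
  → clear
Obstacle 2 [(0,0) (11,0) (11,8) (0,7)]:
  edge (0,0)–(11,0): clear
  edge (11,0)–(11,8): clear
  edge (11,8)–(0,7): clear
  edge (0,7)–(0,0): clear
  midpoint (8,9) outside
  → clear
Obstacle 3 [(0,20) (2,15) (10,16) (10,23)]:
  edge (0,20)–(2,15): clear
  edge (2,15)–(10,16): clear
  edge (10,16)–(10,23): clear
  edge (10,23)–(0,20): clear
  midpoint (8,9) outside
  → clear

FREE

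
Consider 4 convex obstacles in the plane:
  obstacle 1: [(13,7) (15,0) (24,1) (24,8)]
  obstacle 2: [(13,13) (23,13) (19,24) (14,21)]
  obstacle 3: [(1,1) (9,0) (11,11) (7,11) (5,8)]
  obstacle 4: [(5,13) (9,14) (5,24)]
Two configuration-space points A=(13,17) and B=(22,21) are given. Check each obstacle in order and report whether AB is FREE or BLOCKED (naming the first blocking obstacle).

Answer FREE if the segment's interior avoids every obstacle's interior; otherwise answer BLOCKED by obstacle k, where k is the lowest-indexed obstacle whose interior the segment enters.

BLOCKED by obstacle 2

Obstacle 1 [(13,7) (15,0) (24,1) (24,8)]:
  edge (13,7)–(15,0): clear
  edge (15,0)–(24,1): clear
  edge (24,1)–(24,8): clear
  edge (24,8)–(13,7): clear
  midpoint (35/2,19) outside
  → clear
Obstacle 2 [(13,13) (23,13) (19,24) (14,21)]:
  edge (13,13)–(23,13): clear
  edge (23,13)–(19,24): crosses AB
  edge (19,24)–(14,21): clear
  edge (14,21)–(13,13): crosses AB
  → BLOCKED
Obstacle 3 [(1,1) (9,0) (11,11) (7,11) (5,8)]:
  edge (1,1)–(9,0): clear
  edge (9,0)–(11,11): clear
  edge (11,11)–(7,11): clear
  edge (7,11)–(5,8): clear
  edge (5,8)–(1,1): clear
  midpoint (35/2,19) outside
  → clear
Obstacle 4 [(5,13) (9,14) (5,24)]:
  edge (5,13)–(9,14): clear
  edge (9,14)–(5,24): clear
  edge (5,24)–(5,13): clear
  midpoint (35/2,19) outside
  → clear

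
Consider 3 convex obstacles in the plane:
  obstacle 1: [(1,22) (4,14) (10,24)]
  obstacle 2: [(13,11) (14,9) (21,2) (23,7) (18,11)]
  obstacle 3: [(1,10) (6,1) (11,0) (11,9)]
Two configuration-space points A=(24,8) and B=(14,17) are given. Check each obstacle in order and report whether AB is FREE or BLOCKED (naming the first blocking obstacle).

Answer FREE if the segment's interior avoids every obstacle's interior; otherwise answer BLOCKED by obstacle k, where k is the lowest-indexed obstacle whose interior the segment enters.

FREE

Obstacle 1 [(1,22) (4,14) (10,24)]:
  edge (1,22)–(4,14): clear
  edge (4,14)–(10,24): clear
  edge (10,24)–(1,22): clear
  midpoint (19,25/2) outside
  → clear
Obstacle 2 [(13,11) (14,9) (21,2) (23,7) (18,11)]:
  edge (13,11)–(14,9): clear
  edge (14,9)–(21,2): clear
  edge (21,2)–(23,7): clear
  edge (23,7)–(18,11): clear
  edge (18,11)–(13,11): clear
  midpoint (19,25/2) outside
  → clear
Obstacle 3 [(1,10) (6,1) (11,0) (11,9)]:
  edge (1,10)–(6,1): clear
  edge (6,1)–(11,0): clear
  edge (11,0)–(11,9): clear
  edge (11,9)–(1,10): clear
  midpoint (19,25/2) outside
  → clear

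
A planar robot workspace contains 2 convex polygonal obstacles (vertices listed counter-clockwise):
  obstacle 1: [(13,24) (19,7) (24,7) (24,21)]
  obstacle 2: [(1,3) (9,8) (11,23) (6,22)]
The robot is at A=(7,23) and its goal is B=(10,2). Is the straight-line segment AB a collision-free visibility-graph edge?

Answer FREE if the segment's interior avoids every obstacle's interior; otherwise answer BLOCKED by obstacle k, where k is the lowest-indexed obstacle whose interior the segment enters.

Obstacle 1 [(13,24) (19,7) (24,7) (24,21)]:
  edge (13,24)–(19,7): clear
  edge (19,7)–(24,7): clear
  edge (24,7)–(24,21): clear
  edge (24,21)–(13,24): clear
  midpoint (17/2,25/2) outside
  → clear
Obstacle 2 [(1,3) (9,8) (11,23) (6,22)]:
  edge (1,3)–(9,8): clear
  edge (9,8)–(11,23): crosses AB
  edge (11,23)–(6,22): crosses AB
  edge (6,22)–(1,3): clear
  → BLOCKED

BLOCKED by obstacle 2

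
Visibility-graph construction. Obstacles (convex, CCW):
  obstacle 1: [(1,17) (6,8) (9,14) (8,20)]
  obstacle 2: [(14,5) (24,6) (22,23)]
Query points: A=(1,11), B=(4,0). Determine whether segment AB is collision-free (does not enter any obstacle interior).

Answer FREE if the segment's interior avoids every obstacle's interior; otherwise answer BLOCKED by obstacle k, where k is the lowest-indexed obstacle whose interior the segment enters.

Obstacle 1 [(1,17) (6,8) (9,14) (8,20)]:
  edge (1,17)–(6,8): clear
  edge (6,8)–(9,14): clear
  edge (9,14)–(8,20): clear
  edge (8,20)–(1,17): clear
  midpoint (5/2,11/2) outside
  → clear
Obstacle 2 [(14,5) (24,6) (22,23)]:
  edge (14,5)–(24,6): clear
  edge (24,6)–(22,23): clear
  edge (22,23)–(14,5): clear
  midpoint (5/2,11/2) outside
  → clear

FREE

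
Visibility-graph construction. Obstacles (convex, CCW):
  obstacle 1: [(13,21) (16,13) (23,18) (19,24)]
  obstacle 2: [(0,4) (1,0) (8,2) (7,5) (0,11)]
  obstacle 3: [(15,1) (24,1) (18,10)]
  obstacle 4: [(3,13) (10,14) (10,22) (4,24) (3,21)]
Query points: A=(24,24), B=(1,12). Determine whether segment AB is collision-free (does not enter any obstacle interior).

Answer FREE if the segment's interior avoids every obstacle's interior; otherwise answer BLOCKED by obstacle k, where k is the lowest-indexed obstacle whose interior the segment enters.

Obstacle 1 [(13,21) (16,13) (23,18) (19,24)]:
  edge (13,21)–(16,13): crosses AB
  edge (16,13)–(23,18): clear
  edge (23,18)–(19,24): crosses AB
  edge (19,24)–(13,21): clear
  → BLOCKED
Obstacle 2 [(0,4) (1,0) (8,2) (7,5) (0,11)]:
  edge (0,4)–(1,0): clear
  edge (1,0)–(8,2): clear
  edge (8,2)–(7,5): clear
  edge (7,5)–(0,11): clear
  edge (0,11)–(0,4): clear
  midpoint (25/2,18) outside
  → clear
Obstacle 3 [(15,1) (24,1) (18,10)]:
  edge (15,1)–(24,1): clear
  edge (24,1)–(18,10): clear
  edge (18,10)–(15,1): clear
  midpoint (25/2,18) outside
  → clear
Obstacle 4 [(3,13) (10,14) (10,22) (4,24) (3,21)]:
  edge (3,13)–(10,14): clear
  edge (10,14)–(10,22): crosses AB
  edge (10,22)–(4,24): clear
  edge (4,24)–(3,21): clear
  edge (3,21)–(3,13): crosses AB
  → BLOCKED

BLOCKED by obstacle 1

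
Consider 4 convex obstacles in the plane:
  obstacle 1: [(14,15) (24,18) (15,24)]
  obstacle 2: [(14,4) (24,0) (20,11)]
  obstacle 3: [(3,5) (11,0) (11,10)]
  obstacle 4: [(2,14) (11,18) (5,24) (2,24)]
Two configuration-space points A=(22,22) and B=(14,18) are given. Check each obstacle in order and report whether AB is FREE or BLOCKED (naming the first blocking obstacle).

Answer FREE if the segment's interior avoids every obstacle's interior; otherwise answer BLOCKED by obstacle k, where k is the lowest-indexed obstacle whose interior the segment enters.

Obstacle 1 [(14,15) (24,18) (15,24)]:
  edge (14,15)–(24,18): clear
  edge (24,18)–(15,24): crosses AB
  edge (15,24)–(14,15): crosses AB
  → BLOCKED
Obstacle 2 [(14,4) (24,0) (20,11)]:
  edge (14,4)–(24,0): clear
  edge (24,0)–(20,11): clear
  edge (20,11)–(14,4): clear
  midpoint (18,20) outside
  → clear
Obstacle 3 [(3,5) (11,0) (11,10)]:
  edge (3,5)–(11,0): clear
  edge (11,0)–(11,10): clear
  edge (11,10)–(3,5): clear
  midpoint (18,20) outside
  → clear
Obstacle 4 [(2,14) (11,18) (5,24) (2,24)]:
  edge (2,14)–(11,18): clear
  edge (11,18)–(5,24): clear
  edge (5,24)–(2,24): clear
  edge (2,24)–(2,14): clear
  midpoint (18,20) outside
  → clear

BLOCKED by obstacle 1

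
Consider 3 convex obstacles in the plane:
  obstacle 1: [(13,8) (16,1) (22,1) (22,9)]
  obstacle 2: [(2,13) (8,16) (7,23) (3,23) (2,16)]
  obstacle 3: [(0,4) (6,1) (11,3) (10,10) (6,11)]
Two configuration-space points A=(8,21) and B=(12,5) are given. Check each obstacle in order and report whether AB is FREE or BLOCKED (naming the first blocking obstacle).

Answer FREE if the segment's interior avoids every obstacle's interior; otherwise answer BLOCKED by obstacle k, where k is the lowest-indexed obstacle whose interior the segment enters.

FREE

Obstacle 1 [(13,8) (16,1) (22,1) (22,9)]:
  edge (13,8)–(16,1): clear
  edge (16,1)–(22,1): clear
  edge (22,1)–(22,9): clear
  edge (22,9)–(13,8): clear
  midpoint (10,13) outside
  → clear
Obstacle 2 [(2,13) (8,16) (7,23) (3,23) (2,16)]:
  edge (2,13)–(8,16): clear
  edge (8,16)–(7,23): clear
  edge (7,23)–(3,23): clear
  edge (3,23)–(2,16): clear
  edge (2,16)–(2,13): clear
  midpoint (10,13) outside
  → clear
Obstacle 3 [(0,4) (6,1) (11,3) (10,10) (6,11)]:
  edge (0,4)–(6,1): clear
  edge (6,1)–(11,3): clear
  edge (11,3)–(10,10): clear
  edge (10,10)–(6,11): clear
  edge (6,11)–(0,4): clear
  midpoint (10,13) outside
  → clear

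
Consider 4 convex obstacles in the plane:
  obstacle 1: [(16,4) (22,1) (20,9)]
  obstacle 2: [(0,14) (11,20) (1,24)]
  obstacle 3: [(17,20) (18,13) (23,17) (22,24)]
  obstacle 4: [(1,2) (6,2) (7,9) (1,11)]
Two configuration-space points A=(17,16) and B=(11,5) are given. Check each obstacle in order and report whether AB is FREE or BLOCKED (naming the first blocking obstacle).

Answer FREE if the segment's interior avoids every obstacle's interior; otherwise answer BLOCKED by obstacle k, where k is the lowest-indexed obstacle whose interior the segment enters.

Obstacle 1 [(16,4) (22,1) (20,9)]:
  edge (16,4)–(22,1): clear
  edge (22,1)–(20,9): clear
  edge (20,9)–(16,4): clear
  midpoint (14,21/2) outside
  → clear
Obstacle 2 [(0,14) (11,20) (1,24)]:
  edge (0,14)–(11,20): clear
  edge (11,20)–(1,24): clear
  edge (1,24)–(0,14): clear
  midpoint (14,21/2) outside
  → clear
Obstacle 3 [(17,20) (18,13) (23,17) (22,24)]:
  edge (17,20)–(18,13): clear
  edge (18,13)–(23,17): clear
  edge (23,17)–(22,24): clear
  edge (22,24)–(17,20): clear
  midpoint (14,21/2) outside
  → clear
Obstacle 4 [(1,2) (6,2) (7,9) (1,11)]:
  edge (1,2)–(6,2): clear
  edge (6,2)–(7,9): clear
  edge (7,9)–(1,11): clear
  edge (1,11)–(1,2): clear
  midpoint (14,21/2) outside
  → clear

FREE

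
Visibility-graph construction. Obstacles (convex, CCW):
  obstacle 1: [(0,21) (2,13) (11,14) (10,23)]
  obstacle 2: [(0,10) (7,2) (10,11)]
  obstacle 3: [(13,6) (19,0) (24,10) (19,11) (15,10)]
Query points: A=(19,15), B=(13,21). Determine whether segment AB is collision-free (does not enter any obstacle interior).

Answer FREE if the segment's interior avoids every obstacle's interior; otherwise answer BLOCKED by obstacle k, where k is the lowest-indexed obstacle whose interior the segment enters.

FREE

Obstacle 1 [(0,21) (2,13) (11,14) (10,23)]:
  edge (0,21)–(2,13): clear
  edge (2,13)–(11,14): clear
  edge (11,14)–(10,23): clear
  edge (10,23)–(0,21): clear
  midpoint (16,18) outside
  → clear
Obstacle 2 [(0,10) (7,2) (10,11)]:
  edge (0,10)–(7,2): clear
  edge (7,2)–(10,11): clear
  edge (10,11)–(0,10): clear
  midpoint (16,18) outside
  → clear
Obstacle 3 [(13,6) (19,0) (24,10) (19,11) (15,10)]:
  edge (13,6)–(19,0): clear
  edge (19,0)–(24,10): clear
  edge (24,10)–(19,11): clear
  edge (19,11)–(15,10): clear
  edge (15,10)–(13,6): clear
  midpoint (16,18) outside
  → clear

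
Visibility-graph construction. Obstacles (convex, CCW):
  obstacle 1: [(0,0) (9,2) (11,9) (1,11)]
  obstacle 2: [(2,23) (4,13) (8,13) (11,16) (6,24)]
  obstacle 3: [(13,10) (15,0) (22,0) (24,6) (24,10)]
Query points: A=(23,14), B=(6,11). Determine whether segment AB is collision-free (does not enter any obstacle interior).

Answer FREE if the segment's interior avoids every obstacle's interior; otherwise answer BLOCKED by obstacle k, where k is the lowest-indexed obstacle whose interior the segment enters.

Obstacle 1 [(0,0) (9,2) (11,9) (1,11)]:
  edge (0,0)–(9,2): clear
  edge (9,2)–(11,9): clear
  edge (11,9)–(1,11): clear
  edge (1,11)–(0,0): clear
  midpoint (29/2,25/2) outside
  → clear
Obstacle 2 [(2,23) (4,13) (8,13) (11,16) (6,24)]:
  edge (2,23)–(4,13): clear
  edge (4,13)–(8,13): clear
  edge (8,13)–(11,16): clear
  edge (11,16)–(6,24): clear
  edge (6,24)–(2,23): clear
  midpoint (29/2,25/2) outside
  → clear
Obstacle 3 [(13,10) (15,0) (22,0) (24,6) (24,10)]:
  edge (13,10)–(15,0): clear
  edge (15,0)–(22,0): clear
  edge (22,0)–(24,6): clear
  edge (24,6)–(24,10): clear
  edge (24,10)–(13,10): clear
  midpoint (29/2,25/2) outside
  → clear

FREE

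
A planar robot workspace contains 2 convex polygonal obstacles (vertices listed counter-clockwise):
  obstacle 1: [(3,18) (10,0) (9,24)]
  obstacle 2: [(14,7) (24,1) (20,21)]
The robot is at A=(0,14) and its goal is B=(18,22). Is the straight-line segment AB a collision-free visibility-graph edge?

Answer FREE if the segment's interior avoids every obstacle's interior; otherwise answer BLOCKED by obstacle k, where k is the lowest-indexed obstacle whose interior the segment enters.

Obstacle 1 [(3,18) (10,0) (9,24)]:
  edge (3,18)–(10,0): crosses AB
  edge (10,0)–(9,24): crosses AB
  edge (9,24)–(3,18): clear
  → BLOCKED
Obstacle 2 [(14,7) (24,1) (20,21)]:
  edge (14,7)–(24,1): clear
  edge (24,1)–(20,21): clear
  edge (20,21)–(14,7): clear
  midpoint (9,18) outside
  → clear

BLOCKED by obstacle 1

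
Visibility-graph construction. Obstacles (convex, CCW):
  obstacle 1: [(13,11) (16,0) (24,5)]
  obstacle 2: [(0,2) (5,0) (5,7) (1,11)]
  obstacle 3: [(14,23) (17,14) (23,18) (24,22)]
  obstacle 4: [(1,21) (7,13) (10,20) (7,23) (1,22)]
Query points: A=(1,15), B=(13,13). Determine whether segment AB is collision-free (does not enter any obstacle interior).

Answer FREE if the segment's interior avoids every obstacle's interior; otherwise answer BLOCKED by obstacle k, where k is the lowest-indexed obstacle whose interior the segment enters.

Obstacle 1 [(13,11) (16,0) (24,5)]:
  edge (13,11)–(16,0): clear
  edge (16,0)–(24,5): clear
  edge (24,5)–(13,11): clear
  midpoint (7,14) outside
  → clear
Obstacle 2 [(0,2) (5,0) (5,7) (1,11)]:
  edge (0,2)–(5,0): clear
  edge (5,0)–(5,7): clear
  edge (5,7)–(1,11): clear
  edge (1,11)–(0,2): clear
  midpoint (7,14) outside
  → clear
Obstacle 3 [(14,23) (17,14) (23,18) (24,22)]:
  edge (14,23)–(17,14): clear
  edge (17,14)–(23,18): clear
  edge (23,18)–(24,22): clear
  edge (24,22)–(14,23): clear
  midpoint (7,14) outside
  → clear
Obstacle 4 [(1,21) (7,13) (10,20) (7,23) (1,22)]:
  edge (1,21)–(7,13): crosses AB
  edge (7,13)–(10,20): crosses AB
  edge (10,20)–(7,23): clear
  edge (7,23)–(1,22): clear
  edge (1,22)–(1,21): clear
  → BLOCKED

BLOCKED by obstacle 4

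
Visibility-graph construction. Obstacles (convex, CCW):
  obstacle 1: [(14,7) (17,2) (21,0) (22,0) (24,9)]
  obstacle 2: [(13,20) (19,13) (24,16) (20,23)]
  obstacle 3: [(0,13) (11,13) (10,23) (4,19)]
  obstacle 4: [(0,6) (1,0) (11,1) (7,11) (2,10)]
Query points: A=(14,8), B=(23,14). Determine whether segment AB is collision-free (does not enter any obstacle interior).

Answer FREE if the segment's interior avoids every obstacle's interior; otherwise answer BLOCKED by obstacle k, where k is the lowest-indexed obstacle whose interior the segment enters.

Obstacle 1 [(14,7) (17,2) (21,0) (22,0) (24,9)]:
  edge (14,7)–(17,2): clear
  edge (17,2)–(21,0): clear
  edge (21,0)–(22,0): clear
  edge (22,0)–(24,9): clear
  edge (24,9)–(14,7): clear
  midpoint (37/2,11) outside
  → clear
Obstacle 2 [(13,20) (19,13) (24,16) (20,23)]:
  edge (13,20)–(19,13): clear
  edge (19,13)–(24,16): clear
  edge (24,16)–(20,23): clear
  edge (20,23)–(13,20): clear
  midpoint (37/2,11) outside
  → clear
Obstacle 3 [(0,13) (11,13) (10,23) (4,19)]:
  edge (0,13)–(11,13): clear
  edge (11,13)–(10,23): clear
  edge (10,23)–(4,19): clear
  edge (4,19)–(0,13): clear
  midpoint (37/2,11) outside
  → clear
Obstacle 4 [(0,6) (1,0) (11,1) (7,11) (2,10)]:
  edge (0,6)–(1,0): clear
  edge (1,0)–(11,1): clear
  edge (11,1)–(7,11): clear
  edge (7,11)–(2,10): clear
  edge (2,10)–(0,6): clear
  midpoint (37/2,11) outside
  → clear

FREE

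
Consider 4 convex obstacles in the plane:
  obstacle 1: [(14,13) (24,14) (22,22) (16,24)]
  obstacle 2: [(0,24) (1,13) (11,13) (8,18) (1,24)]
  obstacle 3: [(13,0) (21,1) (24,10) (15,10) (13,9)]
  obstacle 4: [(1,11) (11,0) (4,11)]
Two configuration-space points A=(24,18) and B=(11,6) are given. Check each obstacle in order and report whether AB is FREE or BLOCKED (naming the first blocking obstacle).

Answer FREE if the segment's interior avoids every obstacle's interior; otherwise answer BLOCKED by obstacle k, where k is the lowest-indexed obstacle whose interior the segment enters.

Obstacle 1 [(14,13) (24,14) (22,22) (16,24)]:
  edge (14,13)–(24,14): crosses AB
  edge (24,14)–(22,22): crosses AB
  edge (22,22)–(16,24): clear
  edge (16,24)–(14,13): clear
  → BLOCKED
Obstacle 2 [(0,24) (1,13) (11,13) (8,18) (1,24)]:
  edge (0,24)–(1,13): clear
  edge (1,13)–(11,13): clear
  edge (11,13)–(8,18): clear
  edge (8,18)–(1,24): clear
  edge (1,24)–(0,24): clear
  midpoint (35/2,12) outside
  → clear
Obstacle 3 [(13,0) (21,1) (24,10) (15,10) (13,9)]:
  edge (13,0)–(21,1): clear
  edge (21,1)–(24,10): clear
  edge (24,10)–(15,10): crosses AB
  edge (15,10)–(13,9): clear
  edge (13,9)–(13,0): crosses AB
  → BLOCKED
Obstacle 4 [(1,11) (11,0) (4,11)]:
  edge (1,11)–(11,0): clear
  edge (11,0)–(4,11): clear
  edge (4,11)–(1,11): clear
  midpoint (35/2,12) outside
  → clear

BLOCKED by obstacle 1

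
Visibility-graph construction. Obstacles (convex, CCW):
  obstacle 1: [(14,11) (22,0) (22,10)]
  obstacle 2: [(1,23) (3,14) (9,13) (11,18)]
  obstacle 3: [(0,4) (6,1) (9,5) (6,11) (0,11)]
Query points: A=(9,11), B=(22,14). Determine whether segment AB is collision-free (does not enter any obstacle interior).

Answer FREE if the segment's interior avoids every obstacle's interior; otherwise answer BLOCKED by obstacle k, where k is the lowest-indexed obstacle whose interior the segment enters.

FREE

Obstacle 1 [(14,11) (22,0) (22,10)]:
  edge (14,11)–(22,0): clear
  edge (22,0)–(22,10): clear
  edge (22,10)–(14,11): clear
  midpoint (31/2,25/2) outside
  → clear
Obstacle 2 [(1,23) (3,14) (9,13) (11,18)]:
  edge (1,23)–(3,14): clear
  edge (3,14)–(9,13): clear
  edge (9,13)–(11,18): clear
  edge (11,18)–(1,23): clear
  midpoint (31/2,25/2) outside
  → clear
Obstacle 3 [(0,4) (6,1) (9,5) (6,11) (0,11)]:
  edge (0,4)–(6,1): clear
  edge (6,1)–(9,5): clear
  edge (9,5)–(6,11): clear
  edge (6,11)–(0,11): clear
  edge (0,11)–(0,4): clear
  midpoint (31/2,25/2) outside
  → clear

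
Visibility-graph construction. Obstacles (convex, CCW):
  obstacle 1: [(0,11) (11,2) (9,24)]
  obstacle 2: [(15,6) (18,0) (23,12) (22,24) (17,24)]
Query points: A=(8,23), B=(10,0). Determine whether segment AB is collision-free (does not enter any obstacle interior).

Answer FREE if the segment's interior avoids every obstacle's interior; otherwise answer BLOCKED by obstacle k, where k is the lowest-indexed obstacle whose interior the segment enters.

Obstacle 1 [(0,11) (11,2) (9,24)]:
  edge (0,11)–(11,2): crosses AB
  edge (11,2)–(9,24): clear
  edge (9,24)–(0,11): crosses AB
  → BLOCKED
Obstacle 2 [(15,6) (18,0) (23,12) (22,24) (17,24)]:
  edge (15,6)–(18,0): clear
  edge (18,0)–(23,12): clear
  edge (23,12)–(22,24): clear
  edge (22,24)–(17,24): clear
  edge (17,24)–(15,6): clear
  midpoint (9,23/2) outside
  → clear

BLOCKED by obstacle 1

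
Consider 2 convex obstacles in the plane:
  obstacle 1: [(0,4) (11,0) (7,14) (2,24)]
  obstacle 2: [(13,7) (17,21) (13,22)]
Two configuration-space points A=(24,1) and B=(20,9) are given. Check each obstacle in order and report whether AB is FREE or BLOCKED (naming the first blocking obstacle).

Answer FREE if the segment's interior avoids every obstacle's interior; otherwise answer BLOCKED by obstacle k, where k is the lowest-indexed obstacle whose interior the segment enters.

FREE

Obstacle 1 [(0,4) (11,0) (7,14) (2,24)]:
  edge (0,4)–(11,0): clear
  edge (11,0)–(7,14): clear
  edge (7,14)–(2,24): clear
  edge (2,24)–(0,4): clear
  midpoint (22,5) outside
  → clear
Obstacle 2 [(13,7) (17,21) (13,22)]:
  edge (13,7)–(17,21): clear
  edge (17,21)–(13,22): clear
  edge (13,22)–(13,7): clear
  midpoint (22,5) outside
  → clear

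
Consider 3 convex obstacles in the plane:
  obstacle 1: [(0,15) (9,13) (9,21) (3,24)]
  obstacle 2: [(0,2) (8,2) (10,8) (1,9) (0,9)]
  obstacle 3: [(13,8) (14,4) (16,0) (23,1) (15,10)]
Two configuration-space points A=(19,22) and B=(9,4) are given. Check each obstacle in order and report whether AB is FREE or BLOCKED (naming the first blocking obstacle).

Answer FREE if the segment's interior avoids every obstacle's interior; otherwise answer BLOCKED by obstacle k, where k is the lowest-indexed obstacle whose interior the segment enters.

Obstacle 1 [(0,15) (9,13) (9,21) (3,24)]:
  edge (0,15)–(9,13): clear
  edge (9,13)–(9,21): clear
  edge (9,21)–(3,24): clear
  edge (3,24)–(0,15): clear
  midpoint (14,13) outside
  → clear
Obstacle 2 [(0,2) (8,2) (10,8) (1,9) (0,9)]:
  edge (0,2)–(8,2): clear
  edge (8,2)–(10,8): clear
  edge (10,8)–(1,9): clear
  edge (1,9)–(0,9): clear
  edge (0,9)–(0,2): clear
  midpoint (14,13) outside
  → clear
Obstacle 3 [(13,8) (14,4) (16,0) (23,1) (15,10)]:
  edge (13,8)–(14,4): clear
  edge (14,4)–(16,0): clear
  edge (16,0)–(23,1): clear
  edge (23,1)–(15,10): clear
  edge (15,10)–(13,8): clear
  midpoint (14,13) outside
  → clear

FREE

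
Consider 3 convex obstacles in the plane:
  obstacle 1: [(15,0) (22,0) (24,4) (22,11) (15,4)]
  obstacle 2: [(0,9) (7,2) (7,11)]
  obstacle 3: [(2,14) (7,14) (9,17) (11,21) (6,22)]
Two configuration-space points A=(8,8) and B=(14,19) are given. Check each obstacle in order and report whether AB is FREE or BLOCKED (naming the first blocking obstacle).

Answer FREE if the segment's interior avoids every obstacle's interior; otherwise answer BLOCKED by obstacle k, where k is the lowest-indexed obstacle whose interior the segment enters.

FREE

Obstacle 1 [(15,0) (22,0) (24,4) (22,11) (15,4)]:
  edge (15,0)–(22,0): clear
  edge (22,0)–(24,4): clear
  edge (24,4)–(22,11): clear
  edge (22,11)–(15,4): clear
  edge (15,4)–(15,0): clear
  midpoint (11,27/2) outside
  → clear
Obstacle 2 [(0,9) (7,2) (7,11)]:
  edge (0,9)–(7,2): clear
  edge (7,2)–(7,11): clear
  edge (7,11)–(0,9): clear
  midpoint (11,27/2) outside
  → clear
Obstacle 3 [(2,14) (7,14) (9,17) (11,21) (6,22)]:
  edge (2,14)–(7,14): clear
  edge (7,14)–(9,17): clear
  edge (9,17)–(11,21): clear
  edge (11,21)–(6,22): clear
  edge (6,22)–(2,14): clear
  midpoint (11,27/2) outside
  → clear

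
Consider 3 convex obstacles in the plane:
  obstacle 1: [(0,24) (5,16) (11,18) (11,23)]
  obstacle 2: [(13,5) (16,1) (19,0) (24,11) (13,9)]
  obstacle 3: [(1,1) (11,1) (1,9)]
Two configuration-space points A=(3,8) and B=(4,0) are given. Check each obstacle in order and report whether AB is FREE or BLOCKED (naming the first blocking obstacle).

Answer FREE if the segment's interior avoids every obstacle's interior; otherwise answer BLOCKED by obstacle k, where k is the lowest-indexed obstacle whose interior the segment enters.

BLOCKED by obstacle 3

Obstacle 1 [(0,24) (5,16) (11,18) (11,23)]:
  edge (0,24)–(5,16): clear
  edge (5,16)–(11,18): clear
  edge (11,18)–(11,23): clear
  edge (11,23)–(0,24): clear
  midpoint (7/2,4) outside
  → clear
Obstacle 2 [(13,5) (16,1) (19,0) (24,11) (13,9)]:
  edge (13,5)–(16,1): clear
  edge (16,1)–(19,0): clear
  edge (19,0)–(24,11): clear
  edge (24,11)–(13,9): clear
  edge (13,9)–(13,5): clear
  midpoint (7/2,4) outside
  → clear
Obstacle 3 [(1,1) (11,1) (1,9)]:
  edge (1,1)–(11,1): crosses AB
  edge (11,1)–(1,9): crosses AB
  edge (1,9)–(1,1): clear
  → BLOCKED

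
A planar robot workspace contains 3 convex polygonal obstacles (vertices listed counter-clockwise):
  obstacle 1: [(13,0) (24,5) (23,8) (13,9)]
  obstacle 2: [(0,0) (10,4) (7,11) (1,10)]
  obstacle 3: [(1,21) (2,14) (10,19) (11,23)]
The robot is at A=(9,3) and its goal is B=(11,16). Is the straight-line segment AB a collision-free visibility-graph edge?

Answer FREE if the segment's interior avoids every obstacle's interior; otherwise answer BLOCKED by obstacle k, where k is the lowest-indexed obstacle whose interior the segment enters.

Obstacle 1 [(13,0) (24,5) (23,8) (13,9)]:
  edge (13,0)–(24,5): clear
  edge (24,5)–(23,8): clear
  edge (23,8)–(13,9): clear
  edge (13,9)–(13,0): clear
  midpoint (10,19/2) outside
  → clear
Obstacle 2 [(0,0) (10,4) (7,11) (1,10)]:
  edge (0,0)–(10,4): crosses AB
  edge (10,4)–(7,11): crosses AB
  edge (7,11)–(1,10): clear
  edge (1,10)–(0,0): clear
  → BLOCKED
Obstacle 3 [(1,21) (2,14) (10,19) (11,23)]:
  edge (1,21)–(2,14): clear
  edge (2,14)–(10,19): clear
  edge (10,19)–(11,23): clear
  edge (11,23)–(1,21): clear
  midpoint (10,19/2) outside
  → clear

BLOCKED by obstacle 2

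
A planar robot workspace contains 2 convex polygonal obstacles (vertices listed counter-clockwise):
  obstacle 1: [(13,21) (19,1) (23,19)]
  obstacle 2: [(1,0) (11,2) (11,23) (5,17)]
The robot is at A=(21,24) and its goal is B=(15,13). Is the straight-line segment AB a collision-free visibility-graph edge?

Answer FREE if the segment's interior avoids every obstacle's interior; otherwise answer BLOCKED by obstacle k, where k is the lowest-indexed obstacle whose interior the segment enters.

Obstacle 1 [(13,21) (19,1) (23,19)]:
  edge (13,21)–(19,1): crosses AB
  edge (19,1)–(23,19): clear
  edge (23,19)–(13,21): crosses AB
  → BLOCKED
Obstacle 2 [(1,0) (11,2) (11,23) (5,17)]:
  edge (1,0)–(11,2): clear
  edge (11,2)–(11,23): clear
  edge (11,23)–(5,17): clear
  edge (5,17)–(1,0): clear
  midpoint (18,37/2) outside
  → clear

BLOCKED by obstacle 1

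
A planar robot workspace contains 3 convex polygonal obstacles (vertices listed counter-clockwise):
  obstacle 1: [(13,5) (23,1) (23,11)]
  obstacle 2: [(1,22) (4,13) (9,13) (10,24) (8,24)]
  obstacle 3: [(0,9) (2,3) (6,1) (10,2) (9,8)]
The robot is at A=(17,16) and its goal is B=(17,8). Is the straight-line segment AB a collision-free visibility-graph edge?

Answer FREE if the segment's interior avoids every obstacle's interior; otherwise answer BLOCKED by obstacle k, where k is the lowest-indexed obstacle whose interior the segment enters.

Obstacle 1 [(13,5) (23,1) (23,11)]:
  edge (13,5)–(23,1): clear
  edge (23,1)–(23,11): clear
  edge (23,11)–(13,5): clear
  midpoint (17,12) outside
  → clear
Obstacle 2 [(1,22) (4,13) (9,13) (10,24) (8,24)]:
  edge (1,22)–(4,13): clear
  edge (4,13)–(9,13): clear
  edge (9,13)–(10,24): clear
  edge (10,24)–(8,24): clear
  edge (8,24)–(1,22): clear
  midpoint (17,12) outside
  → clear
Obstacle 3 [(0,9) (2,3) (6,1) (10,2) (9,8)]:
  edge (0,9)–(2,3): clear
  edge (2,3)–(6,1): clear
  edge (6,1)–(10,2): clear
  edge (10,2)–(9,8): clear
  edge (9,8)–(0,9): clear
  midpoint (17,12) outside
  → clear

FREE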